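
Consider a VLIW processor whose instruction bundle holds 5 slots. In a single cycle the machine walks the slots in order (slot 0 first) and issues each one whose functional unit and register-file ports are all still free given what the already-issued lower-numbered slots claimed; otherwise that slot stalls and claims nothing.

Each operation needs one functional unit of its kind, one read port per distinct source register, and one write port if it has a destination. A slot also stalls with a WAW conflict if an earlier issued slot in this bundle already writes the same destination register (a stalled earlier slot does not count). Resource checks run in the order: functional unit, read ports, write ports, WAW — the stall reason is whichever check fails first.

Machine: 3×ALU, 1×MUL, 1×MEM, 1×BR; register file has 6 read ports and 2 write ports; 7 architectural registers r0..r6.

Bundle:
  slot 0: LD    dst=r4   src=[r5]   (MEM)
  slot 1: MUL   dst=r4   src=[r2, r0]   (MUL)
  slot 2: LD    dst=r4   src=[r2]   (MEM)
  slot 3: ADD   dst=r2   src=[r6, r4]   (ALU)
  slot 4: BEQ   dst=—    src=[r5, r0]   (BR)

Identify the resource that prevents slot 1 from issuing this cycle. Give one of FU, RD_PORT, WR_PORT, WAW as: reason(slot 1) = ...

slot 0 (MEM): ISSUE — free A3,Mu1,Ld0,B1 rp5 wp1
slot 1 (MUL): stall WAW — free A3,Mu1,Ld0,B1 rp5 wp1
slot 2 (MEM): stall FU — free A3,Mu1,Ld0,B1 rp5 wp1
slot 3 (ALU): ISSUE — free A2,Mu1,Ld0,B1 rp3 wp0
slot 4 (BR): ISSUE — free A2,Mu1,Ld0,B0 rp1 wp0

reason(slot 1) = WAW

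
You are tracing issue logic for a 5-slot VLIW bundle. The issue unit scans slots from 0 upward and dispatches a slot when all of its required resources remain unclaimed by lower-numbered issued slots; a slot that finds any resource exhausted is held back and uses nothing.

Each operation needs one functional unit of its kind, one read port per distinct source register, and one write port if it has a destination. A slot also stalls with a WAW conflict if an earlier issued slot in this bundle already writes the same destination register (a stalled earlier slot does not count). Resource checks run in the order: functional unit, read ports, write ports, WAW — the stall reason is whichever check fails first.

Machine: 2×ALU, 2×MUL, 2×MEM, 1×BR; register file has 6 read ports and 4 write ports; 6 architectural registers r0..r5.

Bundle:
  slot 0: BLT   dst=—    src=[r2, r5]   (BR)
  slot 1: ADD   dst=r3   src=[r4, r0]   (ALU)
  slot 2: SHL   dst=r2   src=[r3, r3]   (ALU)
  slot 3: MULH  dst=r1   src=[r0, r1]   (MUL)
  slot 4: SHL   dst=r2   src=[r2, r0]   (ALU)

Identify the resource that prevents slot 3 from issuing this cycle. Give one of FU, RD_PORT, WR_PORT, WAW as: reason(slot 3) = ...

reason(slot 3) = RD_PORT

#0 BR src=r2,r5 dispatched  <A:2 Mu:2 Ld:2 B:0 rd:4 wr:4>
#1 ALU src=r4,r0 dispatched  <A:1 Mu:2 Ld:2 B:0 rd:2 wr:3>
#2 ALU src=r3,r3 dispatched  <A:0 Mu:2 Ld:2 B:0 rd:1 wr:2>
#3 MUL src=r0,r1 held:RD_PORT  <A:0 Mu:2 Ld:2 B:0 rd:1 wr:2>
#4 ALU src=r2,r0 held:FU  <A:0 Mu:2 Ld:2 B:0 rd:1 wr:2>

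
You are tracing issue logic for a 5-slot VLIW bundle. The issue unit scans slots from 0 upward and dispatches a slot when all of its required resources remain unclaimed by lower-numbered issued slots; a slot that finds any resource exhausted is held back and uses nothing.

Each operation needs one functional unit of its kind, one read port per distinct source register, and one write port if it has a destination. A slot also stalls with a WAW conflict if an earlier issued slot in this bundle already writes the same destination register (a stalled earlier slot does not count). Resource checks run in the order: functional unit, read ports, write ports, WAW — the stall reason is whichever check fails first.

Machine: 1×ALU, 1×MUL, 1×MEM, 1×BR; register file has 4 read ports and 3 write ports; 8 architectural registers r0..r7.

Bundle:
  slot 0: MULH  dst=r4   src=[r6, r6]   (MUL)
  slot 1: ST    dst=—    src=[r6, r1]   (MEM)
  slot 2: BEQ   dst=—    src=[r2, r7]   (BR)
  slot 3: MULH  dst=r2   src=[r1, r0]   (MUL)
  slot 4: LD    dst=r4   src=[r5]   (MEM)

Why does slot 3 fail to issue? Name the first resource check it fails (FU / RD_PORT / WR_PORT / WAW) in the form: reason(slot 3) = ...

[0] MUL needs rd=1 wr=1: ok; after: ALU=1 MUL=0 MEM=1 BR=1, R=3, W=2
[1] MEM needs rd=2 wr=0: ok; after: ALU=1 MUL=0 MEM=0 BR=1, R=1, W=2
[2] BR needs rd=2 wr=0: RD_PORT; after: ALU=1 MUL=0 MEM=0 BR=1, R=1, W=2
[3] MUL needs rd=2 wr=1: FU; after: ALU=1 MUL=0 MEM=0 BR=1, R=1, W=2
[4] MEM needs rd=1 wr=1: FU; after: ALU=1 MUL=0 MEM=0 BR=1, R=1, W=2

reason(slot 3) = FU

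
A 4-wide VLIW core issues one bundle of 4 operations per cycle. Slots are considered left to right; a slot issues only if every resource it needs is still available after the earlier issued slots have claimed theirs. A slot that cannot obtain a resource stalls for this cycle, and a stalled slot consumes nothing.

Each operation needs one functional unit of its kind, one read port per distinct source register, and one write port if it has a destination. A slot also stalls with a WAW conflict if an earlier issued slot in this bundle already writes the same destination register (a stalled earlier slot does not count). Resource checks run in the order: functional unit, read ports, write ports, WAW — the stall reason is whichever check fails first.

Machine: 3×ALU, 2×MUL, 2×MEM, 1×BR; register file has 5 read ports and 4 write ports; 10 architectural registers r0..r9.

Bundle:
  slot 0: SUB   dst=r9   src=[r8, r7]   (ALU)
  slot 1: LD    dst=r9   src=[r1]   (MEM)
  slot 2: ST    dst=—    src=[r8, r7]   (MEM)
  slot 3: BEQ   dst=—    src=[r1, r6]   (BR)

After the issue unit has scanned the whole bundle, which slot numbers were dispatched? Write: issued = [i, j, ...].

slot 0 (ALU): ISSUE — free A2,Mu2,Ld2,B1 rp3 wp3
slot 1 (MEM): stall WAW — free A2,Mu2,Ld2,B1 rp3 wp3
slot 2 (MEM): ISSUE — free A2,Mu2,Ld1,B1 rp1 wp3
slot 3 (BR): stall RD_PORT — free A2,Mu2,Ld1,B1 rp1 wp3

issued = [0, 2]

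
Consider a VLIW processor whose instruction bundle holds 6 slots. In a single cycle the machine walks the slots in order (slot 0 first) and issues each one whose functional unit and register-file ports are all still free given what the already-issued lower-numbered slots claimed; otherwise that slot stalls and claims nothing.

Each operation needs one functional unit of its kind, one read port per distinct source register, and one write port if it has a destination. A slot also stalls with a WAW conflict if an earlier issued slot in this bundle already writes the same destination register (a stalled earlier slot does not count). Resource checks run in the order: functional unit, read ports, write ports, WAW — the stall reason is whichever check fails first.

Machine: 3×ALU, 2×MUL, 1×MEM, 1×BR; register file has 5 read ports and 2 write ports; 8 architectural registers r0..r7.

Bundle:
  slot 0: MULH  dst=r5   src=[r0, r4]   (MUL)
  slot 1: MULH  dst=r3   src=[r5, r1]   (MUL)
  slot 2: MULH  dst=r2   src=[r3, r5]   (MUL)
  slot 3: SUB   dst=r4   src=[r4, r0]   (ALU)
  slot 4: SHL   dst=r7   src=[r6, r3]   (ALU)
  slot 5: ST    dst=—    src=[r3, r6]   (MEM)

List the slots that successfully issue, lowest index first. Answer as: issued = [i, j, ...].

#0 MUL src=r0,r4 dispatched  <A:3 Mu:1 Ld:1 B:1 rd:3 wr:1>
#1 MUL src=r5,r1 dispatched  <A:3 Mu:0 Ld:1 B:1 rd:1 wr:0>
#2 MUL src=r3,r5 held:FU  <A:3 Mu:0 Ld:1 B:1 rd:1 wr:0>
#3 ALU src=r4,r0 held:RD_PORT  <A:3 Mu:0 Ld:1 B:1 rd:1 wr:0>
#4 ALU src=r6,r3 held:RD_PORT  <A:3 Mu:0 Ld:1 B:1 rd:1 wr:0>
#5 MEM src=r3,r6 held:RD_PORT  <A:3 Mu:0 Ld:1 B:1 rd:1 wr:0>

issued = [0, 1]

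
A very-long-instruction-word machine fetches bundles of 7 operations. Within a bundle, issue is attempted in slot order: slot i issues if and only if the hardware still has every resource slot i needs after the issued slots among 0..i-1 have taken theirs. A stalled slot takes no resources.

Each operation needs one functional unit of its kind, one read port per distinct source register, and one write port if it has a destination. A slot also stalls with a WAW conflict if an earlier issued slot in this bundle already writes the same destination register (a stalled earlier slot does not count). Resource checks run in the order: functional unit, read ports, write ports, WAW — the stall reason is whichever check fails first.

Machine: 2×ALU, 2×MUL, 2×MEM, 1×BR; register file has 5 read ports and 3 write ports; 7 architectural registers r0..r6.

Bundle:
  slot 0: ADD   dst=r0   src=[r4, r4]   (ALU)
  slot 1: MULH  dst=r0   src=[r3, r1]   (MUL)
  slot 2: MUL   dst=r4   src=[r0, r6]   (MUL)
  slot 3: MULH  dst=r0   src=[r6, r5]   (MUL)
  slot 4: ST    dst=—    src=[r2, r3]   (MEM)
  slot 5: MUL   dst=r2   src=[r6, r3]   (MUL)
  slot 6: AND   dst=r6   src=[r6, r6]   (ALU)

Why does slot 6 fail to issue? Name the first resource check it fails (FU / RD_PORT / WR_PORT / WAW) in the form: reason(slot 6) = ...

reason(slot 6) = RD_PORT

(0) want 1×ALU +1rd +1wr — yes → AL1|MU2|ME2|BR1|rd4|wr2
(1) want 1×MUL +2rd +1wr — WAW → AL1|MU2|ME2|BR1|rd4|wr2
(2) want 1×MUL +2rd +1wr — yes → AL1|MU1|ME2|BR1|rd2|wr1
(3) want 1×MUL +2rd +1wr — WAW → AL1|MU1|ME2|BR1|rd2|wr1
(4) want 1×MEM +2rd +0wr — yes → AL1|MU1|ME1|BR1|rd0|wr1
(5) want 1×MUL +2rd +1wr — RD_PORT → AL1|MU1|ME1|BR1|rd0|wr1
(6) want 1×ALU +1rd +1wr — RD_PORT → AL1|MU1|ME1|BR1|rd0|wr1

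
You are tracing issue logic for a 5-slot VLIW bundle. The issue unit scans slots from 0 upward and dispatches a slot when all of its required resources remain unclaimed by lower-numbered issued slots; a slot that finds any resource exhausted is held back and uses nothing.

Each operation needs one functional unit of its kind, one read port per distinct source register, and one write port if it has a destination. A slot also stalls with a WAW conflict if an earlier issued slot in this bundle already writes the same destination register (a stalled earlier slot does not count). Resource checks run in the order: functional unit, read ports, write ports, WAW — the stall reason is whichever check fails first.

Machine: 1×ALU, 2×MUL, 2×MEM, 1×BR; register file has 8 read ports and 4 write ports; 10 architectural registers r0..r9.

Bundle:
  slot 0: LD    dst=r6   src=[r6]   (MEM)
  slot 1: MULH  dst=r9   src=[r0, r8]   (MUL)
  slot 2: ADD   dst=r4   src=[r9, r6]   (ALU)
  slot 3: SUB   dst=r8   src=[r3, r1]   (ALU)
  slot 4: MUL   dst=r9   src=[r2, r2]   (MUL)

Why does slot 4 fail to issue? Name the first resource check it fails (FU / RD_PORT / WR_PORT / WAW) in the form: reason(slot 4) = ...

reason(slot 4) = WAW

slot 0 (MEM): ISSUE — free A1,Mu2,Ld1,B1 rp7 wp3
slot 1 (MUL): ISSUE — free A1,Mu1,Ld1,B1 rp5 wp2
slot 2 (ALU): ISSUE — free A0,Mu1,Ld1,B1 rp3 wp1
slot 3 (ALU): stall FU — free A0,Mu1,Ld1,B1 rp3 wp1
slot 4 (MUL): stall WAW — free A0,Mu1,Ld1,B1 rp3 wp1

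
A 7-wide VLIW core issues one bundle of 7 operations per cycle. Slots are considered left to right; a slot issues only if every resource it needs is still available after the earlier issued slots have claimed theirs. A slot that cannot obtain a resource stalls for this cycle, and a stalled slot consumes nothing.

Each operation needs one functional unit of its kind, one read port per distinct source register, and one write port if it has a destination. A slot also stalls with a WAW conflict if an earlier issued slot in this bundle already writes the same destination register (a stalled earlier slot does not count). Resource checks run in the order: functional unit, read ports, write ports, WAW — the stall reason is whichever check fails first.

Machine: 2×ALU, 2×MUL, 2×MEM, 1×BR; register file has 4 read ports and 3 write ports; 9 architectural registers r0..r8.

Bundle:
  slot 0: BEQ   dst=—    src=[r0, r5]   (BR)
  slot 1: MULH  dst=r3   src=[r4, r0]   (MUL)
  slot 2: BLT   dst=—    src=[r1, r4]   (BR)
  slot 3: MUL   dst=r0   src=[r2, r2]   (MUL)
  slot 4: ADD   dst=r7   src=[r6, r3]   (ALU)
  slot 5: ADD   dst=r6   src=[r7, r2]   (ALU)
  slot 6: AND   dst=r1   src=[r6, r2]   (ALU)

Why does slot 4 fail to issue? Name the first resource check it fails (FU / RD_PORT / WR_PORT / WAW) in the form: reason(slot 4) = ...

slot 0 (BR): ISSUE — free A2,Mu2,Ld2,B0 rp2 wp3
slot 1 (MUL): ISSUE — free A2,Mu1,Ld2,B0 rp0 wp2
slot 2 (BR): stall FU — free A2,Mu1,Ld2,B0 rp0 wp2
slot 3 (MUL): stall RD_PORT — free A2,Mu1,Ld2,B0 rp0 wp2
slot 4 (ALU): stall RD_PORT — free A2,Mu1,Ld2,B0 rp0 wp2
slot 5 (ALU): stall RD_PORT — free A2,Mu1,Ld2,B0 rp0 wp2
slot 6 (ALU): stall RD_PORT — free A2,Mu1,Ld2,B0 rp0 wp2

reason(slot 4) = RD_PORT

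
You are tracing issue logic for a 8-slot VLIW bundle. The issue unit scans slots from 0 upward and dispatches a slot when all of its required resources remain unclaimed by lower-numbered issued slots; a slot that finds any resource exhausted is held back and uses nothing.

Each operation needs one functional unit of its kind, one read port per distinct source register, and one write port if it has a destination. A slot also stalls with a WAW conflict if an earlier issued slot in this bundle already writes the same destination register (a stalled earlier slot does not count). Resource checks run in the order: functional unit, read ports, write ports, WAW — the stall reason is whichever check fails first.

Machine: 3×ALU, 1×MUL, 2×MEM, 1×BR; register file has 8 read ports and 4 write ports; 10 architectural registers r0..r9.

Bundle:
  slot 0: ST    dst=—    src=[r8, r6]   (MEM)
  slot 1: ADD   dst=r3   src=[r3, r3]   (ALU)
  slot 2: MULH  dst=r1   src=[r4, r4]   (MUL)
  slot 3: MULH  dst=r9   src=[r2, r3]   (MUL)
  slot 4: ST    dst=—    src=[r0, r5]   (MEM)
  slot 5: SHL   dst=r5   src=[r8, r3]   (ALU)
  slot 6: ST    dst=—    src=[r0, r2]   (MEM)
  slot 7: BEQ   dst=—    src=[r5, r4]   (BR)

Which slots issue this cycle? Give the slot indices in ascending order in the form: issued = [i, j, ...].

  0. MEM ⇒ go  {3A/1Mu/1Ld/1B | 6r 4w}
  1. ALU→r3 ⇒ go  {2A/1Mu/1Ld/1B | 5r 3w}
  2. MUL→r1 ⇒ go  {2A/0Mu/1Ld/1B | 4r 2w}
  3. MUL→r9 ⇒ no(FU)  {2A/0Mu/1Ld/1B | 4r 2w}
  4. MEM ⇒ go  {2A/0Mu/0Ld/1B | 2r 2w}
  5. ALU→r5 ⇒ go  {1A/0Mu/0Ld/1B | 0r 1w}
  6. MEM ⇒ no(FU)  {1A/0Mu/0Ld/1B | 0r 1w}
  7. BR ⇒ no(RD_PORT)  {1A/0Mu/0Ld/1B | 0r 1w}

issued = [0, 1, 2, 4, 5]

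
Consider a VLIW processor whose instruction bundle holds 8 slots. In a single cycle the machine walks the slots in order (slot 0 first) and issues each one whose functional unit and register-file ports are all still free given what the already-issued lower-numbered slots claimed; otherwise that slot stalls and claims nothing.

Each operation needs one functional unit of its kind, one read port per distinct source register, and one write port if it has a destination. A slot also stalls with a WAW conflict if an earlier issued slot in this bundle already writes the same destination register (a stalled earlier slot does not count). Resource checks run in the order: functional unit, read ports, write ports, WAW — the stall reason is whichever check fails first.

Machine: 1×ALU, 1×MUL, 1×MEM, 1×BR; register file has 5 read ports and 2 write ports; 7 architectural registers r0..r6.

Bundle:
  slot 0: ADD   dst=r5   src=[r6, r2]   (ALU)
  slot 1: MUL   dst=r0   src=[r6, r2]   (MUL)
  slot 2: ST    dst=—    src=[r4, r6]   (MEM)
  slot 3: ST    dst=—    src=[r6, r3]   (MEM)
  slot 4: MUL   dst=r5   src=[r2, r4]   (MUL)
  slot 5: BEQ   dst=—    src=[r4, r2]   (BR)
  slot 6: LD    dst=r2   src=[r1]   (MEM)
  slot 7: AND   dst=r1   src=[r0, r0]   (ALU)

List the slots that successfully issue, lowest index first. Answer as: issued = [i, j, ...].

slot 0 (ALU): ISSUE — free A0,Mu1,Ld1,B1 rp3 wp1
slot 1 (MUL): ISSUE — free A0,Mu0,Ld1,B1 rp1 wp0
slot 2 (MEM): stall RD_PORT — free A0,Mu0,Ld1,B1 rp1 wp0
slot 3 (MEM): stall RD_PORT — free A0,Mu0,Ld1,B1 rp1 wp0
slot 4 (MUL): stall FU — free A0,Mu0,Ld1,B1 rp1 wp0
slot 5 (BR): stall RD_PORT — free A0,Mu0,Ld1,B1 rp1 wp0
slot 6 (MEM): stall WR_PORT — free A0,Mu0,Ld1,B1 rp1 wp0
slot 7 (ALU): stall FU — free A0,Mu0,Ld1,B1 rp1 wp0

issued = [0, 1]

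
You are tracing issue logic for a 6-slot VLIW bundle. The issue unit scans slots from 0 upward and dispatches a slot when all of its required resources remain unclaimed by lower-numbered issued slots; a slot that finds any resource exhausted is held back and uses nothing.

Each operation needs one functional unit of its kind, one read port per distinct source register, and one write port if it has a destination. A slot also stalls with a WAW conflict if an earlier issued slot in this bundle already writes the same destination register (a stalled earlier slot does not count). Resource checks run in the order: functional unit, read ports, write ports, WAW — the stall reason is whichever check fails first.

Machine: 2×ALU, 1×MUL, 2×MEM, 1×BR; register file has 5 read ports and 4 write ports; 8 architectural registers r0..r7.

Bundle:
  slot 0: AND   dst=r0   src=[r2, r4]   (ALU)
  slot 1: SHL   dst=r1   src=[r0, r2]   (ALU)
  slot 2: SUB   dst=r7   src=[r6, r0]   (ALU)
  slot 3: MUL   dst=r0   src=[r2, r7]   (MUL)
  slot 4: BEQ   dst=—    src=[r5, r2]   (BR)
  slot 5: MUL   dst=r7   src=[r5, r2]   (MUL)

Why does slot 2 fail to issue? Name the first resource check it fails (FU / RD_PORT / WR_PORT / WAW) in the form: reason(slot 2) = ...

reason(slot 2) = FU

[0] ALU needs rd=2 wr=1: ok; after: ALU=1 MUL=1 MEM=2 BR=1, R=3, W=3
[1] ALU needs rd=2 wr=1: ok; after: ALU=0 MUL=1 MEM=2 BR=1, R=1, W=2
[2] ALU needs rd=2 wr=1: FU; after: ALU=0 MUL=1 MEM=2 BR=1, R=1, W=2
[3] MUL needs rd=2 wr=1: RD_PORT; after: ALU=0 MUL=1 MEM=2 BR=1, R=1, W=2
[4] BR needs rd=2 wr=0: RD_PORT; after: ALU=0 MUL=1 MEM=2 BR=1, R=1, W=2
[5] MUL needs rd=2 wr=1: RD_PORT; after: ALU=0 MUL=1 MEM=2 BR=1, R=1, W=2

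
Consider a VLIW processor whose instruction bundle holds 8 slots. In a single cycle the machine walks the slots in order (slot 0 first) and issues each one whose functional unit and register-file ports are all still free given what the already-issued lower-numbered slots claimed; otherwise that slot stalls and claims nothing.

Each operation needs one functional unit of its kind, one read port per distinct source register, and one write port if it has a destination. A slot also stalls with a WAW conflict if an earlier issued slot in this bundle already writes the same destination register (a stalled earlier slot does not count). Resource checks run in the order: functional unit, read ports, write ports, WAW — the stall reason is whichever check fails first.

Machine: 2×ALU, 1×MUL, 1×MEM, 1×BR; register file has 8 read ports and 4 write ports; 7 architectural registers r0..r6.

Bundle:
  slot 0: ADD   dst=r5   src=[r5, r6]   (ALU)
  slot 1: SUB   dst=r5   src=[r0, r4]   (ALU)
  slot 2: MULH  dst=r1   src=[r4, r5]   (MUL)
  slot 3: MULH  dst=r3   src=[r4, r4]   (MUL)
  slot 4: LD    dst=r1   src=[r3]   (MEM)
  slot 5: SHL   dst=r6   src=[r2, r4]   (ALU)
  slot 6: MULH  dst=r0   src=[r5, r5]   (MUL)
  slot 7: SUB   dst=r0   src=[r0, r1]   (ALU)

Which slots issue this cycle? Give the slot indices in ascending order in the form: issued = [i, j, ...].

issued = [0, 2, 5]

(0) want 1×ALU +2rd +1wr — yes → AL1|MU1|ME1|BR1|rd6|wr3
(1) want 1×ALU +2rd +1wr — WAW → AL1|MU1|ME1|BR1|rd6|wr3
(2) want 1×MUL +2rd +1wr — yes → AL1|MU0|ME1|BR1|rd4|wr2
(3) want 1×MUL +1rd +1wr — FU → AL1|MU0|ME1|BR1|rd4|wr2
(4) want 1×MEM +1rd +1wr — WAW → AL1|MU0|ME1|BR1|rd4|wr2
(5) want 1×ALU +2rd +1wr — yes → AL0|MU0|ME1|BR1|rd2|wr1
(6) want 1×MUL +1rd +1wr — FU → AL0|MU0|ME1|BR1|rd2|wr1
(7) want 1×ALU +2rd +1wr — FU → AL0|MU0|ME1|BR1|rd2|wr1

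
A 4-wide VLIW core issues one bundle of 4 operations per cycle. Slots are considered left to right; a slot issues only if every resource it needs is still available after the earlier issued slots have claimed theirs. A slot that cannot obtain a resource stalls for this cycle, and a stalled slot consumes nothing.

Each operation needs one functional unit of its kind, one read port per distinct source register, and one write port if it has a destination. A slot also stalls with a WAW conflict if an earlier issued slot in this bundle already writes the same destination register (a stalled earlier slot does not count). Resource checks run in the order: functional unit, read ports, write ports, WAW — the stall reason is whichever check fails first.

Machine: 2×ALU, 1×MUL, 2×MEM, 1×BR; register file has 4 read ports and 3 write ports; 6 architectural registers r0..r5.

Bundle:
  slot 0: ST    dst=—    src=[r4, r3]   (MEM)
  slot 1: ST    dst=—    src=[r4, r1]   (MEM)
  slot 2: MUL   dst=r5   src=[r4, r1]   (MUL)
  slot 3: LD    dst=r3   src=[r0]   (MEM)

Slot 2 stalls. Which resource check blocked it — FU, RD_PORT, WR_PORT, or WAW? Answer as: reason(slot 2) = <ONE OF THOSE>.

reason(slot 2) = RD_PORT

slot 0 (MEM): ISSUE — free A2,Mu1,Ld1,B1 rp2 wp3
slot 1 (MEM): ISSUE — free A2,Mu1,Ld0,B1 rp0 wp3
slot 2 (MUL): stall RD_PORT — free A2,Mu1,Ld0,B1 rp0 wp3
slot 3 (MEM): stall FU — free A2,Mu1,Ld0,B1 rp0 wp3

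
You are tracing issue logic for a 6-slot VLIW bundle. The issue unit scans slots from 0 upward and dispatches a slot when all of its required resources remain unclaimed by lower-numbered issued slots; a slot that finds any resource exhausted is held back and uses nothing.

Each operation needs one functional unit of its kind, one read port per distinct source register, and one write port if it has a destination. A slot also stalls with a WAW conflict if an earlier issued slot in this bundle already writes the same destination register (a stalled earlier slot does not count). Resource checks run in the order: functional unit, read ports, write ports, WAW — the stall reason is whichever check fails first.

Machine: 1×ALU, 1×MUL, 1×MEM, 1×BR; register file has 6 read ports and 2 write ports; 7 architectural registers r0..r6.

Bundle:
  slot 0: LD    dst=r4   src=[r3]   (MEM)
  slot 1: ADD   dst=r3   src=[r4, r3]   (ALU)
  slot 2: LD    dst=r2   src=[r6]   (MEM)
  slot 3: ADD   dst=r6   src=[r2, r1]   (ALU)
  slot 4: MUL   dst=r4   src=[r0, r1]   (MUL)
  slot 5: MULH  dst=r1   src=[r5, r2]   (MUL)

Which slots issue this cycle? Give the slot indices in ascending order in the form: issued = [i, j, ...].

issued = [0, 1]

#0 MEM src=r3 dispatched  <A:1 Mu:1 Ld:0 B:1 rd:5 wr:1>
#1 ALU src=r4,r3 dispatched  <A:0 Mu:1 Ld:0 B:1 rd:3 wr:0>
#2 MEM src=r6 held:FU  <A:0 Mu:1 Ld:0 B:1 rd:3 wr:0>
#3 ALU src=r2,r1 held:FU  <A:0 Mu:1 Ld:0 B:1 rd:3 wr:0>
#4 MUL src=r0,r1 held:WR_PORT  <A:0 Mu:1 Ld:0 B:1 rd:3 wr:0>
#5 MUL src=r5,r2 held:WR_PORT  <A:0 Mu:1 Ld:0 B:1 rd:3 wr:0>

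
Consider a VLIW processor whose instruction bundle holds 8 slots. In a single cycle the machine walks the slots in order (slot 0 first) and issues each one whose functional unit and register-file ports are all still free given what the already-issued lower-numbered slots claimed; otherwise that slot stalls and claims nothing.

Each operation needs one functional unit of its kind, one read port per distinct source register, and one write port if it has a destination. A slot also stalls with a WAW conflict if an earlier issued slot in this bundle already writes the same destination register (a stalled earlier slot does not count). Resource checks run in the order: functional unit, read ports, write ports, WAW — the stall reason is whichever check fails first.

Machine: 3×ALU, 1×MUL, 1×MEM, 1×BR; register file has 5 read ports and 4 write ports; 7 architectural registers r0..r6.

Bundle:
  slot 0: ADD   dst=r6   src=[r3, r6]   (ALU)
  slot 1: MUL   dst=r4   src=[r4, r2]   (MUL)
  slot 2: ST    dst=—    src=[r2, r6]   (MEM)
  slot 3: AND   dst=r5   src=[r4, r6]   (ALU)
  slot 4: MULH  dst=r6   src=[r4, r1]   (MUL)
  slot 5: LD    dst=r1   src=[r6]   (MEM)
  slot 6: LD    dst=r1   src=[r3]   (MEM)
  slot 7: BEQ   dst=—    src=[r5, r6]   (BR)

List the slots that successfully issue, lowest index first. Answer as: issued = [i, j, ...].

#0 ALU src=r3,r6 dispatched  <A:2 Mu:1 Ld:1 B:1 rd:3 wr:3>
#1 MUL src=r4,r2 dispatched  <A:2 Mu:0 Ld:1 B:1 rd:1 wr:2>
#2 MEM src=r2,r6 held:RD_PORT  <A:2 Mu:0 Ld:1 B:1 rd:1 wr:2>
#3 ALU src=r4,r6 held:RD_PORT  <A:2 Mu:0 Ld:1 B:1 rd:1 wr:2>
#4 MUL src=r4,r1 held:FU  <A:2 Mu:0 Ld:1 B:1 rd:1 wr:2>
#5 MEM src=r6 dispatched  <A:2 Mu:0 Ld:0 B:1 rd:0 wr:1>
#6 MEM src=r3 held:FU  <A:2 Mu:0 Ld:0 B:1 rd:0 wr:1>
#7 BR src=r5,r6 held:RD_PORT  <A:2 Mu:0 Ld:0 B:1 rd:0 wr:1>

issued = [0, 1, 5]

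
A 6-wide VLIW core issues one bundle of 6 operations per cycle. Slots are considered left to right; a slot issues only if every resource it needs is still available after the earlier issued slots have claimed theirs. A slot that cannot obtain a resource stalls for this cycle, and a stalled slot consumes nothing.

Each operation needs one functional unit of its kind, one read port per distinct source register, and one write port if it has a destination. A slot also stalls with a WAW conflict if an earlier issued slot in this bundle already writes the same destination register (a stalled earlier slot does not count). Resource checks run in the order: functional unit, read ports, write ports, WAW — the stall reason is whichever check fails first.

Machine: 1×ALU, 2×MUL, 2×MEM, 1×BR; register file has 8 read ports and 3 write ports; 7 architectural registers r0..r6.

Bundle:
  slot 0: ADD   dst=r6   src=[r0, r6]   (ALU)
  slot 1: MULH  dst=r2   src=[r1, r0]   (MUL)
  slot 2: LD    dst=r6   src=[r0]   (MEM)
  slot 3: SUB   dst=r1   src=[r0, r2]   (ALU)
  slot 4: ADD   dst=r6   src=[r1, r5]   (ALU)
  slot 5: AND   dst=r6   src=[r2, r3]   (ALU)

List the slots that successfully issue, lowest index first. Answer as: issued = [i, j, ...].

issued = [0, 1]

  0. ALU→r6 ⇒ go  {0A/2Mu/2Ld/1B | 6r 2w}
  1. MUL→r2 ⇒ go  {0A/1Mu/2Ld/1B | 4r 1w}
  2. MEM→r6 ⇒ no(WAW)  {0A/1Mu/2Ld/1B | 4r 1w}
  3. ALU→r1 ⇒ no(FU)  {0A/1Mu/2Ld/1B | 4r 1w}
  4. ALU→r6 ⇒ no(FU)  {0A/1Mu/2Ld/1B | 4r 1w}
  5. ALU→r6 ⇒ no(FU)  {0A/1Mu/2Ld/1B | 4r 1w}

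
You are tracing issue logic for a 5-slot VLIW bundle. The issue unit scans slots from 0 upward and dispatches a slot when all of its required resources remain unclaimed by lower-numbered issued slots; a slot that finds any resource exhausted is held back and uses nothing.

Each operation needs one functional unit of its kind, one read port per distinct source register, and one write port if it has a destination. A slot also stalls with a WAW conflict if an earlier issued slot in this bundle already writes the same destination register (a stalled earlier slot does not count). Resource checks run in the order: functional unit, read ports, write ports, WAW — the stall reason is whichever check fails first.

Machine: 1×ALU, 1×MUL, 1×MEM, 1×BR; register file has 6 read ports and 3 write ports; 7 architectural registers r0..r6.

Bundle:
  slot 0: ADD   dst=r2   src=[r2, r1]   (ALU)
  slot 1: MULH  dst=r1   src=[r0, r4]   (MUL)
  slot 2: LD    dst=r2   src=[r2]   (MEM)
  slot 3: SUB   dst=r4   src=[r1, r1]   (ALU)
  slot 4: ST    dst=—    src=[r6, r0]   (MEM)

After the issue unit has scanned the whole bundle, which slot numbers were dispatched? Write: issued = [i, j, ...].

issued = [0, 1, 4]

(0) want 1×ALU +2rd +1wr — yes → AL0|MU1|ME1|BR1|rd4|wr2
(1) want 1×MUL +2rd +1wr — yes → AL0|MU0|ME1|BR1|rd2|wr1
(2) want 1×MEM +1rd +1wr — WAW → AL0|MU0|ME1|BR1|rd2|wr1
(3) want 1×ALU +1rd +1wr — FU → AL0|MU0|ME1|BR1|rd2|wr1
(4) want 1×MEM +2rd +0wr — yes → AL0|MU0|ME0|BR1|rd0|wr1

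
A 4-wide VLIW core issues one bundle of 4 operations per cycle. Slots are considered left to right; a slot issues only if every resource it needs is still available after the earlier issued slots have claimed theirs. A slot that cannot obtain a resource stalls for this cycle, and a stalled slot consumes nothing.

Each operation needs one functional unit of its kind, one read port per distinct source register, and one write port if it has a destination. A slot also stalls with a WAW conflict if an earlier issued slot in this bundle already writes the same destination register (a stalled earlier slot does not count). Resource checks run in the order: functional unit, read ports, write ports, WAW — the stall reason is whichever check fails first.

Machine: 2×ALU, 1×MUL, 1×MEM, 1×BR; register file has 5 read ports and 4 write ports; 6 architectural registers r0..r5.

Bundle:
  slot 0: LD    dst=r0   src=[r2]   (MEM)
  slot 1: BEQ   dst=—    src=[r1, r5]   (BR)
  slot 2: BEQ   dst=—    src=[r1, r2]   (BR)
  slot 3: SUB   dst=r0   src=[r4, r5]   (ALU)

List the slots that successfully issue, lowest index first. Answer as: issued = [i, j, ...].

issued = [0, 1]

#0 MEM src=r2 dispatched  <A:2 Mu:1 Ld:0 B:1 rd:4 wr:3>
#1 BR src=r1,r5 dispatched  <A:2 Mu:1 Ld:0 B:0 rd:2 wr:3>
#2 BR src=r1,r2 held:FU  <A:2 Mu:1 Ld:0 B:0 rd:2 wr:3>
#3 ALU src=r4,r5 held:WAW  <A:2 Mu:1 Ld:0 B:0 rd:2 wr:3>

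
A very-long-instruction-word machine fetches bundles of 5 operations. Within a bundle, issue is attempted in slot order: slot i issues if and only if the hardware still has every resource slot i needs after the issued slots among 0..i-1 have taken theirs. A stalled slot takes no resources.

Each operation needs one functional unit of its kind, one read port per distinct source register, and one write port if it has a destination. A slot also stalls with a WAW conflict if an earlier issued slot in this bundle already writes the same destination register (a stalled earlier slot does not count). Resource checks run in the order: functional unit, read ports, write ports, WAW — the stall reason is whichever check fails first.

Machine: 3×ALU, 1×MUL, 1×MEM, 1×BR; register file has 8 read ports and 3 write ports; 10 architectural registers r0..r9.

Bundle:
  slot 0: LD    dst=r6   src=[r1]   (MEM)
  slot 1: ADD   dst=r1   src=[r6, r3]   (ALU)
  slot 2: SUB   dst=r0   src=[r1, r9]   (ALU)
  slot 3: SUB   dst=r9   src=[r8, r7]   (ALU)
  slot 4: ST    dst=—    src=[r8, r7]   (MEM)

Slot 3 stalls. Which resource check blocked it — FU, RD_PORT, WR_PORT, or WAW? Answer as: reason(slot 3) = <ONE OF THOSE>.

reason(slot 3) = WR_PORT

[0] MEM needs rd=1 wr=1: ok; after: ALU=3 MUL=1 MEM=0 BR=1, R=7, W=2
[1] ALU needs rd=2 wr=1: ok; after: ALU=2 MUL=1 MEM=0 BR=1, R=5, W=1
[2] ALU needs rd=2 wr=1: ok; after: ALU=1 MUL=1 MEM=0 BR=1, R=3, W=0
[3] ALU needs rd=2 wr=1: WR_PORT; after: ALU=1 MUL=1 MEM=0 BR=1, R=3, W=0
[4] MEM needs rd=2 wr=0: FU; after: ALU=1 MUL=1 MEM=0 BR=1, R=3, W=0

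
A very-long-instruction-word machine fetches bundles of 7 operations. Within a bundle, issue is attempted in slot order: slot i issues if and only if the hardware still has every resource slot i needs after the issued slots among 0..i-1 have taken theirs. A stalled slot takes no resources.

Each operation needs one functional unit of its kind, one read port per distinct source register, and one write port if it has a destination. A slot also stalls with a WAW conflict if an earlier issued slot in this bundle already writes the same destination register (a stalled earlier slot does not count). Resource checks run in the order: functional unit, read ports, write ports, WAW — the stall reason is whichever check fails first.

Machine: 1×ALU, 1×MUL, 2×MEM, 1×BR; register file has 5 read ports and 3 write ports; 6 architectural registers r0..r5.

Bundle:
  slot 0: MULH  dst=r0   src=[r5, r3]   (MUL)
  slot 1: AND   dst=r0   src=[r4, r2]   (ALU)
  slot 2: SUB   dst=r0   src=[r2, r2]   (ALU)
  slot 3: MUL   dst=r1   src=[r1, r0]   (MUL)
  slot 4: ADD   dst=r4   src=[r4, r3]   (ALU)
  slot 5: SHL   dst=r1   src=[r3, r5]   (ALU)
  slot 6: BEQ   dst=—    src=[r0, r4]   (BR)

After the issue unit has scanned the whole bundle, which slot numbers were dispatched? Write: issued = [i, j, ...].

  0. MUL→r0 ⇒ go  {1A/0Mu/2Ld/1B | 3r 2w}
  1. ALU→r0 ⇒ no(WAW)  {1A/0Mu/2Ld/1B | 3r 2w}
  2. ALU→r0 ⇒ no(WAW)  {1A/0Mu/2Ld/1B | 3r 2w}
  3. MUL→r1 ⇒ no(FU)  {1A/0Mu/2Ld/1B | 3r 2w}
  4. ALU→r4 ⇒ go  {0A/0Mu/2Ld/1B | 1r 1w}
  5. ALU→r1 ⇒ no(FU)  {0A/0Mu/2Ld/1B | 1r 1w}
  6. BR ⇒ no(RD_PORT)  {0A/0Mu/2Ld/1B | 1r 1w}

issued = [0, 4]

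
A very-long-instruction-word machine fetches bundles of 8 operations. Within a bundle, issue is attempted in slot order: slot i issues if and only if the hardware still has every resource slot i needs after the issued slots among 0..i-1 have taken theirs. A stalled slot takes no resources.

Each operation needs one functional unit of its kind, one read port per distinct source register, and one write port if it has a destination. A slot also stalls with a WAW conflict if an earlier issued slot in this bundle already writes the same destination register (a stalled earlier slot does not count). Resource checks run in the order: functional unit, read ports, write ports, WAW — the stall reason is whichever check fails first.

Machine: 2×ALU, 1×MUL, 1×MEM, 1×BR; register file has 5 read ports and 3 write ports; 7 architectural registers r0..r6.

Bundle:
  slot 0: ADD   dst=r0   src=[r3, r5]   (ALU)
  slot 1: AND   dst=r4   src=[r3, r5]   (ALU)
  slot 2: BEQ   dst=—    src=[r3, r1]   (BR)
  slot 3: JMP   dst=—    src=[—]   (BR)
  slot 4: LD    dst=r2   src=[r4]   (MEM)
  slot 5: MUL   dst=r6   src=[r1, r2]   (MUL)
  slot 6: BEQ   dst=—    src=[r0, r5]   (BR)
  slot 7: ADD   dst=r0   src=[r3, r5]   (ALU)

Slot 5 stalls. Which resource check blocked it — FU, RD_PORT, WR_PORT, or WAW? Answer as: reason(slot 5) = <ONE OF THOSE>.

(0) want 1×ALU +2rd +1wr — yes → AL1|MU1|ME1|BR1|rd3|wr2
(1) want 1×ALU +2rd +1wr — yes → AL0|MU1|ME1|BR1|rd1|wr1
(2) want 1×BR +2rd +0wr — RD_PORT → AL0|MU1|ME1|BR1|rd1|wr1
(3) want 1×BR +0rd +0wr — yes → AL0|MU1|ME1|BR0|rd1|wr1
(4) want 1×MEM +1rd +1wr — yes → AL0|MU1|ME0|BR0|rd0|wr0
(5) want 1×MUL +2rd +1wr — RD_PORT → AL0|MU1|ME0|BR0|rd0|wr0
(6) want 1×BR +2rd +0wr — FU → AL0|MU1|ME0|BR0|rd0|wr0
(7) want 1×ALU +2rd +1wr — FU → AL0|MU1|ME0|BR0|rd0|wr0

reason(slot 5) = RD_PORT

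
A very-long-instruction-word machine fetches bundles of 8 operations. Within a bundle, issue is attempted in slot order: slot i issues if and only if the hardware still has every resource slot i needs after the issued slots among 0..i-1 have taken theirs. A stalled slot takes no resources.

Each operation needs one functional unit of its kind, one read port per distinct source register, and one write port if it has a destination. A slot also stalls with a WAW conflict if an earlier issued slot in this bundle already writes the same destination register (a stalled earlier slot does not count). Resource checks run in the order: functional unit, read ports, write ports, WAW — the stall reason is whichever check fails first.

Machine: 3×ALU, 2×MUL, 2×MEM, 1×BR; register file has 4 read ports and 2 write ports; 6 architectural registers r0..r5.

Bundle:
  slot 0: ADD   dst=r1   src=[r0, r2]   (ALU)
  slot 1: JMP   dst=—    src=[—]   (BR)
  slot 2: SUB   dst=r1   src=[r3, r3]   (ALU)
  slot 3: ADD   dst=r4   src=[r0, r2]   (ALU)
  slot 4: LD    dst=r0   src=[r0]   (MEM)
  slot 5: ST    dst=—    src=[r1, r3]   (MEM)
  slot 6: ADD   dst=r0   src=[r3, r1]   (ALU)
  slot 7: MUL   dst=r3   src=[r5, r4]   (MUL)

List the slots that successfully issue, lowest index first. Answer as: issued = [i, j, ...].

issued = [0, 1, 3]

(0) want 1×ALU +2rd +1wr — yes → AL2|MU2|ME2|BR1|rd2|wr1
(1) want 1×BR +0rd +0wr — yes → AL2|MU2|ME2|BR0|rd2|wr1
(2) want 1×ALU +1rd +1wr — WAW → AL2|MU2|ME2|BR0|rd2|wr1
(3) want 1×ALU +2rd +1wr — yes → AL1|MU2|ME2|BR0|rd0|wr0
(4) want 1×MEM +1rd +1wr — RD_PORT → AL1|MU2|ME2|BR0|rd0|wr0
(5) want 1×MEM +2rd +0wr — RD_PORT → AL1|MU2|ME2|BR0|rd0|wr0
(6) want 1×ALU +2rd +1wr — RD_PORT → AL1|MU2|ME2|BR0|rd0|wr0
(7) want 1×MUL +2rd +1wr — RD_PORT → AL1|MU2|ME2|BR0|rd0|wr0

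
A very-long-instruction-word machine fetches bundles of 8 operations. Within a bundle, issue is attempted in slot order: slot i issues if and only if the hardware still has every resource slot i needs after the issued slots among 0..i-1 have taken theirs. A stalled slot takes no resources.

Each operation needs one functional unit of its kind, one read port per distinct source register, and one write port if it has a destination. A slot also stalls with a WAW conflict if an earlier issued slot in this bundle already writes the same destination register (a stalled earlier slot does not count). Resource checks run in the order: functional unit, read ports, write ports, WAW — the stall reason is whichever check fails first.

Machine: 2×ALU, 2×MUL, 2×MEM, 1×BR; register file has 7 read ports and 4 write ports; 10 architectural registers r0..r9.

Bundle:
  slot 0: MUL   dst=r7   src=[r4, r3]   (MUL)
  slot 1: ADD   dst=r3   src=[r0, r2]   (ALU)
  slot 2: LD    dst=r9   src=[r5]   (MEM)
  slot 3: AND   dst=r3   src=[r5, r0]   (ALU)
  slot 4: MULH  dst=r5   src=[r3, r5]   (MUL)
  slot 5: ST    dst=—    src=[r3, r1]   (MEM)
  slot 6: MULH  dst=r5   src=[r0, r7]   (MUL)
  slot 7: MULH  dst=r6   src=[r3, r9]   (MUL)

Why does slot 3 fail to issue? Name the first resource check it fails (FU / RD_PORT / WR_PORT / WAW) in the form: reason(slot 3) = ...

reason(slot 3) = WAW

[0] MUL needs rd=2 wr=1: ok; after: ALU=2 MUL=1 MEM=2 BR=1, R=5, W=3
[1] ALU needs rd=2 wr=1: ok; after: ALU=1 MUL=1 MEM=2 BR=1, R=3, W=2
[2] MEM needs rd=1 wr=1: ok; after: ALU=1 MUL=1 MEM=1 BR=1, R=2, W=1
[3] ALU needs rd=2 wr=1: WAW; after: ALU=1 MUL=1 MEM=1 BR=1, R=2, W=1
[4] MUL needs rd=2 wr=1: ok; after: ALU=1 MUL=0 MEM=1 BR=1, R=0, W=0
[5] MEM needs rd=2 wr=0: RD_PORT; after: ALU=1 MUL=0 MEM=1 BR=1, R=0, W=0
[6] MUL needs rd=2 wr=1: FU; after: ALU=1 MUL=0 MEM=1 BR=1, R=0, W=0
[7] MUL needs rd=2 wr=1: FU; after: ALU=1 MUL=0 MEM=1 BR=1, R=0, W=0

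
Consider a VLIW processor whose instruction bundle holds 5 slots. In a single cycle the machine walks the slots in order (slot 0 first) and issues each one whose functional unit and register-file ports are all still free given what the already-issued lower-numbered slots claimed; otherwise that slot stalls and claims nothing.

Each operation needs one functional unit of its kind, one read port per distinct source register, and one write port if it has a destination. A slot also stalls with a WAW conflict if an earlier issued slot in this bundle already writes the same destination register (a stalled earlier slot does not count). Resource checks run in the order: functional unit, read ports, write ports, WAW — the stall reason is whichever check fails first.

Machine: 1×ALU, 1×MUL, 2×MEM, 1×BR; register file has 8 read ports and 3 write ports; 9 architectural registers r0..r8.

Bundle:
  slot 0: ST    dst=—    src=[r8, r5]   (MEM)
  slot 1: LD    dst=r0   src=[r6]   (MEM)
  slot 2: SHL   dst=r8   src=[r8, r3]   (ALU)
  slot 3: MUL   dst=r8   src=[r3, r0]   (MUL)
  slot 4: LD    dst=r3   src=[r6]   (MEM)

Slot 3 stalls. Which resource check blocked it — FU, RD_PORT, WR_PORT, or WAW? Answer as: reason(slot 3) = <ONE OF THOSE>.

reason(slot 3) = WAW

[0] MEM needs rd=2 wr=0: ok; after: ALU=1 MUL=1 MEM=1 BR=1, R=6, W=3
[1] MEM needs rd=1 wr=1: ok; after: ALU=1 MUL=1 MEM=0 BR=1, R=5, W=2
[2] ALU needs rd=2 wr=1: ok; after: ALU=0 MUL=1 MEM=0 BR=1, R=3, W=1
[3] MUL needs rd=2 wr=1: WAW; after: ALU=0 MUL=1 MEM=0 BR=1, R=3, W=1
[4] MEM needs rd=1 wr=1: FU; after: ALU=0 MUL=1 MEM=0 BR=1, R=3, W=1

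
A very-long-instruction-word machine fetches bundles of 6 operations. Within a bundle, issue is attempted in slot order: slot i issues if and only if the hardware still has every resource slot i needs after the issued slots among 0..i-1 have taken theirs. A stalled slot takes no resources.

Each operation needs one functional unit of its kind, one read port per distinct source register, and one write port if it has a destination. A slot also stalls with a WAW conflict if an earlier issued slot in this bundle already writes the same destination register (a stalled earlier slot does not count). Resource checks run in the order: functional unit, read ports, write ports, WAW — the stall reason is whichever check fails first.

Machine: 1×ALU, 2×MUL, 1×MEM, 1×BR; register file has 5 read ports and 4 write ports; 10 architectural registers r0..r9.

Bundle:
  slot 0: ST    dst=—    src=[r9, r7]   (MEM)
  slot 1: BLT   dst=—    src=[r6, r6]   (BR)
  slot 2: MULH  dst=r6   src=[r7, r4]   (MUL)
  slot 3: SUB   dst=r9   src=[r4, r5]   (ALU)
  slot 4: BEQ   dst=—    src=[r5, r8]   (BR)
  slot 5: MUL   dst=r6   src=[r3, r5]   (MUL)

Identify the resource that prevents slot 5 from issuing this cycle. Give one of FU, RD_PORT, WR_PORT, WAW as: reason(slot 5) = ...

reason(slot 5) = RD_PORT

slot 0 (MEM): ISSUE — free A1,Mu2,Ld0,B1 rp3 wp4
slot 1 (BR): ISSUE — free A1,Mu2,Ld0,B0 rp2 wp4
slot 2 (MUL): ISSUE — free A1,Mu1,Ld0,B0 rp0 wp3
slot 3 (ALU): stall RD_PORT — free A1,Mu1,Ld0,B0 rp0 wp3
slot 4 (BR): stall FU — free A1,Mu1,Ld0,B0 rp0 wp3
slot 5 (MUL): stall RD_PORT — free A1,Mu1,Ld0,B0 rp0 wp3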